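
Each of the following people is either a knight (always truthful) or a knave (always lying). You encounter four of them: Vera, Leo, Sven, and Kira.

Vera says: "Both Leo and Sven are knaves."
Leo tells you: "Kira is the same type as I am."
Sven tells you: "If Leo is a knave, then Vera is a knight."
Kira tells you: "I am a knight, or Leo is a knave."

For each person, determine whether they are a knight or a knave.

Vera: knave, Leo: knight, Sven: knight, Kira: knight

Consider Vera. Suppose Vera is a knight.
Then no assignment of the remaining roles makes every statement match its speaker's type — contradiction.
So Vera is a knave.
Consider Leo. Suppose Leo is a knave.
Then no assignment of the remaining roles makes every statement match its speaker's type — contradiction.
So Leo is a knight.
With that fixed, Sven's statement is true, so Sven is a knight.
Consider Kira. Suppose Kira is a knave.
Then Leo's statement comes out false, contradicting Leo being a knight.
So Kira is a knight.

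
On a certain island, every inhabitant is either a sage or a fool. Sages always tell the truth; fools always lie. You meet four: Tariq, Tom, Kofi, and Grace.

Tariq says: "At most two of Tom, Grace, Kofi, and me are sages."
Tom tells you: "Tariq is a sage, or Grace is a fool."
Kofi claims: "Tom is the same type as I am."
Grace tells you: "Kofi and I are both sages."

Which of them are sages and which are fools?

Consider Tariq. Suppose Tariq is a fool.
Then no assignment of the remaining roles makes every statement match its speaker's type — contradiction.
So Tariq is a sage.
With that fixed, Tom's statement is true, so Tom is a sage.
Consider Kofi. Suppose Kofi is a sage.
Then Tariq's statement comes out false, contradicting Tariq being a sage.
So Kofi is a fool.
With that fixed, Grace's statement is false, so Grace is a fool.

Tariq: sage, Tom: sage, Kofi: fool, Grace: fool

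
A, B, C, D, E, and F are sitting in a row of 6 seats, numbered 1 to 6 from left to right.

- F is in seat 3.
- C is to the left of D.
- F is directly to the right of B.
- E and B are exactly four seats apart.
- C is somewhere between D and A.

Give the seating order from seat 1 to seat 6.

From clue 1: F → seat 3.
From clues 1–2: C is in {1,2,4,5}.
From clues 1–3: B → seat 2.
From clues 1–4: E → seat 6.
From clues 1–5: A → seat 1, C → seat 4, D → seat 5.

A, B, F, C, D, E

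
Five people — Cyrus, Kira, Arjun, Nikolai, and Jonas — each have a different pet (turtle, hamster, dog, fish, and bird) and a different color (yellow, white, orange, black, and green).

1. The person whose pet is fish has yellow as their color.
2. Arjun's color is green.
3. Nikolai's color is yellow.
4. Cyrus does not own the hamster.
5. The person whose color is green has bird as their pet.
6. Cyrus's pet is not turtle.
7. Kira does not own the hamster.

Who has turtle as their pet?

Kira

With clues 1–3, Nikolai is impossible for the one with pet turtle.
With clues 1–5, Arjun is impossible for the one with pet turtle.
With clues 1–6, Cyrus is impossible for the one with pet turtle.
With clues 1–7, Jonas is impossible for the one with pet turtle.
That leaves Kira.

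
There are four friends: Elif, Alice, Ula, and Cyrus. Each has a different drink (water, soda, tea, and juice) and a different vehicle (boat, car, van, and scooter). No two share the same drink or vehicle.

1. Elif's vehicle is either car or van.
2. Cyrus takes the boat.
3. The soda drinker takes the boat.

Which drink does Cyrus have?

With clues 1–3, juice, tea, and water are impossible for Cyrus's drink.
That leaves soda.

soda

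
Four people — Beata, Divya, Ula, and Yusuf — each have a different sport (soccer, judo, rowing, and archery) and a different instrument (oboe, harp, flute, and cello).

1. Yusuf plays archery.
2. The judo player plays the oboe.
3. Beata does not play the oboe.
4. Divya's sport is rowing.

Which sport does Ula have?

Clue 1 rules out archery for Ula's sport.
With clues 1–4, rowing and soccer are impossible for Ula's sport.
That leaves judo.

judo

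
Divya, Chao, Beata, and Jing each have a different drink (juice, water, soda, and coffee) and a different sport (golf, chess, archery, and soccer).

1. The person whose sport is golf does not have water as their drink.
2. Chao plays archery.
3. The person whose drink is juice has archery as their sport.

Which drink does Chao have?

With clues 1–3, coffee, soda, and water are impossible for Chao's drink.
That leaves juice.

juice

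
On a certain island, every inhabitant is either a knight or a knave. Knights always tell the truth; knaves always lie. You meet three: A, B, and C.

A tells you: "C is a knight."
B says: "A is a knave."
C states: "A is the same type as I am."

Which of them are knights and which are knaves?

A: knight, B: knave, C: knight

Consider A. Suppose A is a knave.
Then whichever role C has, C's statement has the wrong truth value — contradiction.
So A is a knight.
With that fixed, B's statement is false, so B is a knave.
Consider C. Suppose C is a knave.
Then A's statement comes out false, contradicting A being a knight.
So C is a knight.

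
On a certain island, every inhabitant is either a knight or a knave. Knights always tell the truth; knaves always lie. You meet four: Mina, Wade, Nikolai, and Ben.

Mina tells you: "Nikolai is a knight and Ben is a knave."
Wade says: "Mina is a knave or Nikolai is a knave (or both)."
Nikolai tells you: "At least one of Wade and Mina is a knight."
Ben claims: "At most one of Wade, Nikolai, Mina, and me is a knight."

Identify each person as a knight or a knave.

Consider Mina. Suppose Mina is a knave.
Then no assignment of the remaining roles makes every statement match its speaker's type — contradiction.
So Mina is a knight.
With that fixed, Nikolai's statement is true, so Nikolai is a knight.
With that fixed, Ben's statement is false, so Ben is a knave.
With that fixed, Wade's statement is false, so Wade is a knave.

Mina: knight, Wade: knave, Nikolai: knight, Ben: knave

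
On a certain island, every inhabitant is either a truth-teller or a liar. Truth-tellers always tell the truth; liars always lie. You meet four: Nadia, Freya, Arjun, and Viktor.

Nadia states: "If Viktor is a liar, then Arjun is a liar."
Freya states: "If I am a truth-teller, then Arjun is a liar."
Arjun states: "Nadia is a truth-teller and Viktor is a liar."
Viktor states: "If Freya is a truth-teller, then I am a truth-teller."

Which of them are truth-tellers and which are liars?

Nadia: truth-teller, Freya: truth-teller, Arjun: liar, Viktor: truth-teller

Consider Nadia. Suppose Nadia is a liar.
Then no assignment of the remaining roles makes every statement match its speaker's type — contradiction.
So Nadia is a truth-teller.
Consider Freya. Suppose Freya is a liar.
Then Freya's own statement would have to be false, but it can't be — contradiction.
So Freya is a truth-teller.
Consider Arjun. Suppose Arjun is a truth-teller.
Then Freya's statement comes out false, contradicting Freya being a truth-teller.
So Arjun is a liar.
Consider Viktor. Suppose Viktor is a liar.
Then Arjun's statement comes out true, contradicting Arjun being a liar.
So Viktor is a truth-teller.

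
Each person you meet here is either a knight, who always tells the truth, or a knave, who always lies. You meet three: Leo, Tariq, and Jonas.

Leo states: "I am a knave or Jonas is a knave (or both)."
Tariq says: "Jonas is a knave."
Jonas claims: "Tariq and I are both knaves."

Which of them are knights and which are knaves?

Leo: knight, Tariq: knight, Jonas: knave

Consider Leo. Suppose Leo is a knave.
Then Leo's own statement would have to be false, but it can't be — contradiction.
So Leo is a knight.
Consider Tariq. Suppose Tariq is a knave.
Then whichever role Jonas has, Jonas's statement has the wrong truth value — contradiction.
So Tariq is a knight.
With that fixed, Jonas's statement is false, so Jonas is a knave.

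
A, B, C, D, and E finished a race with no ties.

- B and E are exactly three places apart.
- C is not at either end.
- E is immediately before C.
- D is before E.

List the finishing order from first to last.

D, E, C, A, B

From clue 1: B is in {1,2,4,5}.
From clues 1–2: C is in {2,3,4}.
From clues 1–3: B is in {4,5}.
From clues 1–4: D → place 1, E → place 2, C → place 3, A → place 4, B → place 5.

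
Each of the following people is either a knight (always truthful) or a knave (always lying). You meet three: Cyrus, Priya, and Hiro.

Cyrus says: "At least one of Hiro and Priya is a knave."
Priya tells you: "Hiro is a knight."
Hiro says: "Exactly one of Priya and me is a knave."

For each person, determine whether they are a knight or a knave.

Consider Cyrus. Suppose Cyrus is a knave.
Then no assignment of the remaining roles makes every statement match its speaker's type — contradiction.
So Cyrus is a knight.
Consider Priya. Suppose Priya is a knight.
Then whichever role Hiro has, Hiro's statement has the wrong truth value — contradiction.
So Priya is a knave.
Consider Hiro. Suppose Hiro is a knight.
Then Priya's statement comes out true, contradicting Priya being a knave.
So Hiro is a knave.

Cyrus: knight, Priya: knave, Hiro: knave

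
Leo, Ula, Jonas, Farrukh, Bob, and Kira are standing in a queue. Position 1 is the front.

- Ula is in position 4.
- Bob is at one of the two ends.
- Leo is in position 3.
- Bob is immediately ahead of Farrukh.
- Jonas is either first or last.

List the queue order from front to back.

Bob, Farrukh, Leo, Ula, Kira, Jonas

From clue 1: Ula → position 4.
From clues 1–2: Bob is in {1,6}.
From clues 1–3: Leo → position 3.
From clues 1–4: Bob → position 1, Farrukh → position 2.
From clues 1–5: Kira → position 5, Jonas → position 6.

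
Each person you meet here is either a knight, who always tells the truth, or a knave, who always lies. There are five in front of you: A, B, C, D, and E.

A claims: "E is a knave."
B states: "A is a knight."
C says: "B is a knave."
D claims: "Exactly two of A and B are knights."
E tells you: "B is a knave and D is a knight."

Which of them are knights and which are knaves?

Consider A. Suppose A is a knave.
Then no assignment of the remaining roles makes every statement match its speaker's type — contradiction.
So A is a knight.
With that fixed, B's statement is true, so B is a knight.
With that fixed, C's statement is false, so C is a knave.
With that fixed, D's statement is true, so D is a knight.
With that fixed, E's statement is false, so E is a knave.

A: knight, B: knight, C: knave, D: knight, E: knave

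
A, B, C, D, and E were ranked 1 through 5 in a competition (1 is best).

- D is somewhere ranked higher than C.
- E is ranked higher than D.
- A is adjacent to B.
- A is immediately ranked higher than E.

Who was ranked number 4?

With clues 1–2, E is ruled out for rank 4.
With clues 1–3, C is ruled out for rank 4.
With clues 1–4, A and B are ruled out for rank 4.
So rank 4 is D.

D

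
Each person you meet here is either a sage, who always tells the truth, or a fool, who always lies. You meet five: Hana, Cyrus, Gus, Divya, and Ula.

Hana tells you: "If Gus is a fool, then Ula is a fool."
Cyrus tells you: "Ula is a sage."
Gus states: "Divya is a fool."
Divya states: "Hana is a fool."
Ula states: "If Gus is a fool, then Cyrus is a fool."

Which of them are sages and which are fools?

Hana: sage, Cyrus: sage, Gus: sage, Divya: fool, Ula: sage

Consider Hana. Suppose Hana is a fool.
Then no assignment of the remaining roles makes every statement match its speaker's type — contradiction.
So Hana is a sage.
With that fixed, Divya's statement is false, so Divya is a fool.
With that fixed, Gus's statement is true, so Gus is a sage.
With that fixed, Ula's statement is true, so Ula is a sage.
With that fixed, Cyrus's statement is true, so Cyrus is a sage.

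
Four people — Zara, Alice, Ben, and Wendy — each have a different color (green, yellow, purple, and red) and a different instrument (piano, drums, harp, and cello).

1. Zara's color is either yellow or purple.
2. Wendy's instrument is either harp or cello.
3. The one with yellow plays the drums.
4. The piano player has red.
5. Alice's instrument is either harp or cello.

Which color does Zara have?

yellow

Clue 1 rules out green and red for Zara's color.
With clues 1–5, purple is impossible for Zara's color.
That leaves yellow.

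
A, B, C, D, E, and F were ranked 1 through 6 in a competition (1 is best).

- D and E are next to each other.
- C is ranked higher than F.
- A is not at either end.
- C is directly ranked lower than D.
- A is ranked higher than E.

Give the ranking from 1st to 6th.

B, A, E, D, C, F

From clues 1–2: C is in {1,2,3,4,5}.
From clues 1–3: A is in {2,3,4,5}.
From clues 1–4: A is in {2,4,5}.
From clues 1–5: B → rank 1, A → rank 2, E → rank 3, D → rank 4, C → rank 5, F → rank 6.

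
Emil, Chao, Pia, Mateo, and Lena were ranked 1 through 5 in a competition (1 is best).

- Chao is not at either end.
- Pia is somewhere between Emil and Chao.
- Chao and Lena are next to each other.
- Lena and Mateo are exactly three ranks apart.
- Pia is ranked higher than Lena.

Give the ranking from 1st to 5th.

Emil, Mateo, Pia, Chao, Lena

From clue 1: Chao is in {2,3,4}.
From clues 1–4: Pia → rank 3.
From clues 1–5: Emil → rank 1, Mateo → rank 2, Chao → rank 4, Lena → rank 5.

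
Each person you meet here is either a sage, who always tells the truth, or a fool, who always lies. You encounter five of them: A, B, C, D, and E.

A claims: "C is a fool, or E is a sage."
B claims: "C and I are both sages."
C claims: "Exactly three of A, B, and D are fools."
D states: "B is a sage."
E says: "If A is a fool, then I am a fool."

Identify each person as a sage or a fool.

A: sage, B: fool, C: fool, D: fool, E: sage

Consider A. Suppose A is a fool.
Then whichever role E has, E's statement has the wrong truth value — contradiction.
So A is a sage.
With that fixed, C's statement is false, so C is a fool.
With that fixed, E's statement is true, so E is a sage.
With that fixed, B's statement is false, so B is a fool.
With that fixed, D's statement is false, so D is a fool.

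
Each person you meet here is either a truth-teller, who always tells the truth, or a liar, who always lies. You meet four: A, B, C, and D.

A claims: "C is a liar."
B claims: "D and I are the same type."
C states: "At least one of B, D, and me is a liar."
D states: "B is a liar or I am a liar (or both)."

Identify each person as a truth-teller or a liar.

Consider A. Suppose A is a truth-teller.
Then no assignment of the remaining roles makes every statement match its speaker's type — contradiction.
So A is a liar.
Consider B. Suppose B is a truth-teller.
Then whichever role D has, D's statement has the wrong truth value — contradiction.
So B is a liar.
With that fixed, C's statement is true, so C is a truth-teller.
With that fixed, D's statement is true, so D is a truth-teller.

A: liar, B: liar, C: truth-teller, D: truth-teller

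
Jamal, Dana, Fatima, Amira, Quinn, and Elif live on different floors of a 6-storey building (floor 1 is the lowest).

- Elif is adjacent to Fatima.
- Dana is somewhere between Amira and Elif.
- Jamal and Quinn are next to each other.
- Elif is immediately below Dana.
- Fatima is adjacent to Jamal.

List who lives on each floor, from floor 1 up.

Quinn, Jamal, Fatima, Elif, Dana, Amira

From clues 1–2: Dana is in {2,3,4,5}.
From clues 1–4: Dana is in {3,5}.
From clues 1–5: Quinn → floor 1, Jamal → floor 2, Fatima → floor 3, Elif → floor 4, Dana → floor 5, Amira → floor 6.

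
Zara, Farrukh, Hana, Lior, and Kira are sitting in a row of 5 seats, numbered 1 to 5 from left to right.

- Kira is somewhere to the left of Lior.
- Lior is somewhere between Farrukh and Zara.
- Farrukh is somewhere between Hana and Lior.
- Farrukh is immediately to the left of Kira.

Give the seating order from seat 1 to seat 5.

Hana, Farrukh, Kira, Lior, Zara

From clue 1: Lior is in {2,3,4,5}.
From clues 1–2: Lior is in {3,4}.
From clues 1–4: Hana → seat 1, Farrukh → seat 2, Kira → seat 3, Lior → seat 4, Zara → seat 5.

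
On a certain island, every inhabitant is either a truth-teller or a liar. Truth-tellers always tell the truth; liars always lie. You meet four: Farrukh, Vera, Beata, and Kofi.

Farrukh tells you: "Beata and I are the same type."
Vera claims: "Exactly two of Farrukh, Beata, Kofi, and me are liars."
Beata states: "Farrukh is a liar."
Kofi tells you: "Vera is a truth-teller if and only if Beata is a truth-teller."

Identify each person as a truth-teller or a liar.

Consider Farrukh. Suppose Farrukh is a truth-teller.
Then no assignment of the remaining roles makes every statement match its speaker's type — contradiction.
So Farrukh is a liar.
With that fixed, Beata's statement is true, so Beata is a truth-teller.
Consider Vera. Suppose Vera is a truth-teller.
Then no assignment of the remaining roles makes every statement match its speaker's type — contradiction.
So Vera is a liar.
With that fixed, Kofi's statement is false, so Kofi is a liar.

Farrukh: liar, Vera: liar, Beata: truth-teller, Kofi: liar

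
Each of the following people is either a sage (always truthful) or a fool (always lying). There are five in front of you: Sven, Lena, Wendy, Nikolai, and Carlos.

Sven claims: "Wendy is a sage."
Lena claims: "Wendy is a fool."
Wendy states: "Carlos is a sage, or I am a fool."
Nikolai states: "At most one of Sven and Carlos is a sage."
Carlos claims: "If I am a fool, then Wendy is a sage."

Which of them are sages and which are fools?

Sven: sage, Lena: fool, Wendy: sage, Nikolai: fool, Carlos: sage

Consider Sven. Suppose Sven is a fool.
Then no assignment of the remaining roles makes every statement match its speaker's type — contradiction.
So Sven is a sage.
Consider Lena. Suppose Lena is a sage.
Then no assignment of the remaining roles makes every statement match its speaker's type — contradiction.
So Lena is a fool.
Consider Wendy. Suppose Wendy is a fool.
Then Sven's statement comes out false, contradicting Sven being a sage.
So Wendy is a sage.
With that fixed, Carlos's statement is true, so Carlos is a sage.
With that fixed, Nikolai's statement is false, so Nikolai is a fool.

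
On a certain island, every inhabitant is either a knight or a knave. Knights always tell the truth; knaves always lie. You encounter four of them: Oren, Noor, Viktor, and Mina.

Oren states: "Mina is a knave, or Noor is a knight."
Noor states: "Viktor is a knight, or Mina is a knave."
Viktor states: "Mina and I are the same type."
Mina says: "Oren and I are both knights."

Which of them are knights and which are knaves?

Oren: knight, Noor: knight, Viktor: knight, Mina: knight

Consider Oren. Suppose Oren is a knave.
Then no assignment of the remaining roles makes every statement match its speaker's type — contradiction.
So Oren is a knight.
Consider Noor. Suppose Noor is a knave.
Then no assignment of the remaining roles makes every statement match its speaker's type — contradiction.
So Noor is a knight.
Consider Viktor. Suppose Viktor is a knave.
Then no assignment of the remaining roles makes every statement match its speaker's type — contradiction.
So Viktor is a knight.
Consider Mina. Suppose Mina is a knave.
Then Viktor's statement comes out false, contradicting Viktor being a knight.
So Mina is a knight.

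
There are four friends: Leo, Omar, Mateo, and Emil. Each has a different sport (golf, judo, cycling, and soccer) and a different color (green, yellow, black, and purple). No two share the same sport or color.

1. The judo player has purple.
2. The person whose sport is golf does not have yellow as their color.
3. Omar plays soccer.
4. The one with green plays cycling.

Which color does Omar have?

With clues 1–3, purple is impossible for Omar's color.
With clues 1–4, black and green are impossible for Omar's color.
That leaves yellow.

yellow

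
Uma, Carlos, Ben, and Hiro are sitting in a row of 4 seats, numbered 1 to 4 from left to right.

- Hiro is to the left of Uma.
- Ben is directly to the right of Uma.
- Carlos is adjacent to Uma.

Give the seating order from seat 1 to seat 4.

Hiro, Carlos, Uma, Ben

From clue 1: Uma is in {2,3,4}.
From clues 1–2: Uma is in {2,3}.
From clues 1–3: Hiro → seat 1, Carlos → seat 2, Uma → seat 3, Ben → seat 4.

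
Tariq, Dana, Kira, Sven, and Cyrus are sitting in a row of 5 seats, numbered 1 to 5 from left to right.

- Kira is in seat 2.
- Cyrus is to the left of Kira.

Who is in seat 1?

With clue 1, Kira is ruled out for seat 1.
With clues 1–2, Dana, Sven, and Tariq are ruled out for seat 1.
So seat 1 is Cyrus.

Cyrus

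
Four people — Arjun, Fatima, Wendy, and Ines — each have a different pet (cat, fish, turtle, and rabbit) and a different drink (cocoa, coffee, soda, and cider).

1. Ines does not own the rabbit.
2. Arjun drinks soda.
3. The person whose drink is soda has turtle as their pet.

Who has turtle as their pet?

With clues 1–3, Fatima, Ines, and Wendy are impossible for the one with pet turtle.
That leaves Arjun.

Arjun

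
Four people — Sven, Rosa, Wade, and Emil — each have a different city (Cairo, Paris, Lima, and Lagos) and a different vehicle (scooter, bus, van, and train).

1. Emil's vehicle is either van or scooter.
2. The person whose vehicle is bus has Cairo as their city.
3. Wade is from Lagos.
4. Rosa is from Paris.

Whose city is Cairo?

With clues 1–2, Emil is impossible for the one with city Cairo.
With clues 1–3, Wade is impossible for the one with city Cairo.
With clues 1–4, Rosa is impossible for the one with city Cairo.
That leaves Sven.

Sven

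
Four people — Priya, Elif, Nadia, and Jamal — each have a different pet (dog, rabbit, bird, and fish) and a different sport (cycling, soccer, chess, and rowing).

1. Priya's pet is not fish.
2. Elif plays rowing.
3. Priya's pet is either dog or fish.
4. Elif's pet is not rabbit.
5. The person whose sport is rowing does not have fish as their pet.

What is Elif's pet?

bird

With clues 1–3, dog is impossible for Elif's pet.
With clues 1–4, rabbit is impossible for Elif's pet.
With clues 1–5, fish is impossible for Elif's pet.
That leaves bird.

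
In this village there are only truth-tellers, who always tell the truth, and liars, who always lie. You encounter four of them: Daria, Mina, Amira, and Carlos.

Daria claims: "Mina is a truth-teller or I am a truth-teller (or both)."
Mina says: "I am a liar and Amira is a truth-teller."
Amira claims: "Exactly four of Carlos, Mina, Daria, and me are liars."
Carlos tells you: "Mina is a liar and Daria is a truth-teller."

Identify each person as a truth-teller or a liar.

Consider Daria. Suppose Daria is a liar.
Then no assignment of the remaining roles makes every statement match its speaker's type — contradiction.
So Daria is a truth-teller.
With that fixed, Amira's statement is false, so Amira is a liar.
With that fixed, Mina's statement is false, so Mina is a liar.
With that fixed, Carlos's statement is true, so Carlos is a truth-teller.

Daria: truth-teller, Mina: liar, Amira: liar, Carlos: truth-teller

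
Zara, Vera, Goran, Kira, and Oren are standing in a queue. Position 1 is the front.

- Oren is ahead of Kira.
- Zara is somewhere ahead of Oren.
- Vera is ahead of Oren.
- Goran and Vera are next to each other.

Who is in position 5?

Kira

With clue 1, Oren is ruled out for position 5.
With clues 1–2, Zara is ruled out for position 5.
With clues 1–3, Vera is ruled out for position 5.
With clues 1–4, Goran is ruled out for position 5.
So position 5 is Kira.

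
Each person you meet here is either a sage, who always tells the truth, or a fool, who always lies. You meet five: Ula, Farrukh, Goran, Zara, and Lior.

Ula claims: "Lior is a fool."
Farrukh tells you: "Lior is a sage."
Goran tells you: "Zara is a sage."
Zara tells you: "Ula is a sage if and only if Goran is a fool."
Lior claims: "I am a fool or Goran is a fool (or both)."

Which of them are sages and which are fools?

Ula: fool, Farrukh: sage, Goran: fool, Zara: fool, Lior: sage

Consider Ula. Suppose Ula is a sage.
Then no assignment of the remaining roles makes every statement match its speaker's type — contradiction.
So Ula is a fool.
Consider Farrukh. Suppose Farrukh is a fool.
Then no assignment of the remaining roles makes every statement match its speaker's type — contradiction.
So Farrukh is a sage.
Consider Goran. Suppose Goran is a sage.
Then whichever role Lior has, Lior's statement has the wrong truth value — contradiction.
So Goran is a fool.
With that fixed, Zara's statement is false, so Zara is a fool.
With that fixed, Lior's statement is true, so Lior is a sage.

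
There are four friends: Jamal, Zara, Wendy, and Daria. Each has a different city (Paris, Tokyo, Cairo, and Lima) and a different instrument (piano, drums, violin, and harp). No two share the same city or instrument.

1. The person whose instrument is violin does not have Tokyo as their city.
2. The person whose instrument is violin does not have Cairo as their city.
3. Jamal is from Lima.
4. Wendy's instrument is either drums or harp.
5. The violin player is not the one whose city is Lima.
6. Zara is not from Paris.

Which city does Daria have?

Paris

With clues 1–3, Lima is impossible for Daria's city.
With clues 1–6, Cairo and Tokyo are impossible for Daria's city.
That leaves Paris.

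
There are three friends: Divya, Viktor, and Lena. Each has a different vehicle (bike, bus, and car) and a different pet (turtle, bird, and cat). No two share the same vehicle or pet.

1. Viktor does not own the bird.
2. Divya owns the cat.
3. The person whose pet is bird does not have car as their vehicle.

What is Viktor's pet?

turtle

Clue 1 rules out bird for Viktor's pet.
With clues 1–2, cat is impossible for Viktor's pet.
That leaves turtle.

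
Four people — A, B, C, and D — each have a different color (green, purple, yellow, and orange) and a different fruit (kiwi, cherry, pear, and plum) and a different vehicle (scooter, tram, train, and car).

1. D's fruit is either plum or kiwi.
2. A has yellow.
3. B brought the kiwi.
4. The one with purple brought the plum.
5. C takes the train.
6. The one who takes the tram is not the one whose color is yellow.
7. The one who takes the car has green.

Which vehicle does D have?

With clues 1–5, train is impossible for D's vehicle.
With clues 1–7, car and scooter are impossible for D's vehicle.
That leaves tram.

tram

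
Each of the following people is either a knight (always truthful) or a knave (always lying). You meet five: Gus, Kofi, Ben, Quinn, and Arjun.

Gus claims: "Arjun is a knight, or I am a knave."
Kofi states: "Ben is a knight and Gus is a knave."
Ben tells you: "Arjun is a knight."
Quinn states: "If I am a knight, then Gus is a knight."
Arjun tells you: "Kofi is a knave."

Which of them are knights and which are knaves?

Consider Gus. Suppose Gus is a knave.
Then Gus's own statement would have to be false, but it can't be — contradiction.
So Gus is a knight.
With that fixed, Kofi's statement is false, so Kofi is a knave.
With that fixed, Quinn's statement is true, so Quinn is a knight.
With that fixed, Arjun's statement is true, so Arjun is a knight.
With that fixed, Ben's statement is true, so Ben is a knight.

Gus: knight, Kofi: knave, Ben: knight, Quinn: knight, Arjun: knight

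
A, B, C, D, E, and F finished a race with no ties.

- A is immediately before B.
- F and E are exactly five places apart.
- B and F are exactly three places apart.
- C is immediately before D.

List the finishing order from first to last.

E, A, B, C, D, F

From clue 1: A is in {1,2,3,4,5}.
From clues 1–2: E is in {1,6}.
From clues 1–3: A is in {2,3}.
From clues 1–4: E → place 1, A → place 2, B → place 3, C → place 4, D → place 5, F → place 6.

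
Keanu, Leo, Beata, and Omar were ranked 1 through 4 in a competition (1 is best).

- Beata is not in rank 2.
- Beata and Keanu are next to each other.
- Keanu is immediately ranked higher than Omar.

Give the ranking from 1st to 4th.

Beata, Keanu, Omar, Leo

From clue 1: Beata is in {1,3,4}.
From clues 1–2: Keanu is in {2,3,4}.
From clues 1–3: Beata → rank 1, Keanu → rank 2, Omar → rank 3, Leo → rank 4.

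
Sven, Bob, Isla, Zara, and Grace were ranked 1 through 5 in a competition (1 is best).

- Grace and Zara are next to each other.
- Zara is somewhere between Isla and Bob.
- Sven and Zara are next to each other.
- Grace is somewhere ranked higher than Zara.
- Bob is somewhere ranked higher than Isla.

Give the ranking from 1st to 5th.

Bob, Grace, Zara, Sven, Isla

From clues 1–2: Zara is in {2,3,4}.
From clues 1–3: Zara → rank 3.
From clues 1–4: Grace → rank 2, Sven → rank 4.
From clues 1–5: Bob → rank 1, Isla → rank 5.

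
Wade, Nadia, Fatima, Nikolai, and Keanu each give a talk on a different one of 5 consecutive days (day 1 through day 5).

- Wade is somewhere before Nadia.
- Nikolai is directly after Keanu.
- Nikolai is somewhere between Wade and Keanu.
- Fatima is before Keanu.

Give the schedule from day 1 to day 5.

Fatima, Keanu, Nikolai, Wade, Nadia

From clue 1: Wade is in {1,2,3,4}.
From clues 1–3: Wade is in {3,4}.
From clues 1–4: Fatima → day 1, Keanu → day 2, Nikolai → day 3, Wade → day 4, Nadia → day 5.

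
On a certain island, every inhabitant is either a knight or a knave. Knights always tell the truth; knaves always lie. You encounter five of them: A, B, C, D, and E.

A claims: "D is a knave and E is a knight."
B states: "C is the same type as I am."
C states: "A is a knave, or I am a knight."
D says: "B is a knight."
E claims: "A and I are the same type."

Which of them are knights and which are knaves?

Consider A. Suppose A is a knave.
Then whichever role E has, E's statement has the wrong truth value — contradiction.
So A is a knight.
Consider B. Suppose B is a knight.
Then no assignment of the remaining roles makes every statement match its speaker's type — contradiction.
So B is a knave.
With that fixed, D's statement is false, so D is a knave.
Consider C. Suppose C is a knave.
Then B's statement comes out true, contradicting B being a knave.
So C is a knight.
Consider E. Suppose E is a knave.
Then A's statement comes out false, contradicting A being a knight.
So E is a knight.

A: knight, B: knave, C: knight, D: knave, E: knight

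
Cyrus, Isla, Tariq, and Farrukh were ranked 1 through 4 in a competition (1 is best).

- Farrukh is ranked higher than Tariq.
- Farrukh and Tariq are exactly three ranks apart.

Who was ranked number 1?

With clue 1, Tariq is ruled out for rank 1.
With clues 1–2, Cyrus and Isla are ruled out for rank 1.
So rank 1 is Farrukh.

Farrukh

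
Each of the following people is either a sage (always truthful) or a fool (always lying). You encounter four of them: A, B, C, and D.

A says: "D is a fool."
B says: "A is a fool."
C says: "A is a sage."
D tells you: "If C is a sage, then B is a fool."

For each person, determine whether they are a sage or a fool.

Consider A. Suppose A is a sage.
Then no assignment of the remaining roles makes every statement match its speaker's type — contradiction.
So A is a fool.
With that fixed, B's statement is true, so B is a sage.
With that fixed, C's statement is false, so C is a fool.
With that fixed, D's statement is true, so D is a sage.

A: fool, B: sage, C: fool, D: sage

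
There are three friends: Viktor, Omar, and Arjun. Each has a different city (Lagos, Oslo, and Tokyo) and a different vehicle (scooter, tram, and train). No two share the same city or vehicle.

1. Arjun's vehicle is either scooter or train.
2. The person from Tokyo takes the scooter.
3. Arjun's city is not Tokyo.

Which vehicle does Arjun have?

train

Clue 1 rules out tram for Arjun's vehicle.
With clues 1–3, scooter is impossible for Arjun's vehicle.
That leaves train.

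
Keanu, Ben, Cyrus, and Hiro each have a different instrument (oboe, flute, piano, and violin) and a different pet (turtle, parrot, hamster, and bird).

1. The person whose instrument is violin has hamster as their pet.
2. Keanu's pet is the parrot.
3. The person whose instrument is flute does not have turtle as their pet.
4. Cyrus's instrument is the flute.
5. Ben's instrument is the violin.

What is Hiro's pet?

With clues 1–2, parrot is impossible for Hiro's pet.
With clues 1–4, bird is impossible for Hiro's pet.
With clues 1–5, hamster is impossible for Hiro's pet.
That leaves turtle.

turtle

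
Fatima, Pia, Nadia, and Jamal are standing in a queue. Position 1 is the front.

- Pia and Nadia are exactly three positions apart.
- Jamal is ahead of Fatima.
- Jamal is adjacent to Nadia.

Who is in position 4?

Pia

With clue 1, Fatima and Jamal are ruled out for position 4.
With clues 1–3, Nadia is ruled out for position 4.
So position 4 is Pia.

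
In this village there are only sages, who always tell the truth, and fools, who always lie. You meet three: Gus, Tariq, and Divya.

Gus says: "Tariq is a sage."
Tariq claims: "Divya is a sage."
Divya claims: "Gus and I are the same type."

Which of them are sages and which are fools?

Consider Gus. Suppose Gus is a fool.
Then whichever role Divya has, Divya's statement has the wrong truth value — contradiction.
So Gus is a sage.
Consider Tariq. Suppose Tariq is a fool.
Then Gus's statement comes out false, contradicting Gus being a sage.
So Tariq is a sage.
Consider Divya. Suppose Divya is a fool.
Then Tariq's statement comes out false, contradicting Tariq being a sage.
So Divya is a sage.

Gus: sage, Tariq: sage, Divya: sage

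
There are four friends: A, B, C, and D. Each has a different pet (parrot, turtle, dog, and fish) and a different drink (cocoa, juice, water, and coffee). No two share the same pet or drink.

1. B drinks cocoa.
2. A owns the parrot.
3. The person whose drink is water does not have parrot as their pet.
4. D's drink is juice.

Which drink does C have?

Clue 1 rules out cocoa for C's drink.
With clues 1–4, coffee and juice are impossible for C's drink.
That leaves water.

water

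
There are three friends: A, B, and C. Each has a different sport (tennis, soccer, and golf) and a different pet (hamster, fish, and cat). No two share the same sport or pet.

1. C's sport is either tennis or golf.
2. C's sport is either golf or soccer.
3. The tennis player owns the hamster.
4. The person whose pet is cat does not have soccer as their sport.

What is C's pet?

cat

With clues 1–3, hamster is impossible for C's pet.
With clues 1–4, fish is impossible for C's pet.
That leaves cat.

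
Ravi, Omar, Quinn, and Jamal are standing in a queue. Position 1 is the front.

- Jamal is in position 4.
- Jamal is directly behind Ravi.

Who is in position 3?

With clue 1, Jamal is ruled out for position 3.
With clues 1–2, Omar and Quinn are ruled out for position 3.
So position 3 is Ravi.

Ravi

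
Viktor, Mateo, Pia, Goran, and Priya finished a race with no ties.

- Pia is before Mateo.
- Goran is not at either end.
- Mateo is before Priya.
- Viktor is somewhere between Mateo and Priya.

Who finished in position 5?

With clue 1, Pia is ruled out for place 5.
With clues 1–2, Goran is ruled out for place 5.
With clues 1–3, Mateo is ruled out for place 5.
With clues 1–4, Viktor is ruled out for place 5.
So place 5 is Priya.

Priya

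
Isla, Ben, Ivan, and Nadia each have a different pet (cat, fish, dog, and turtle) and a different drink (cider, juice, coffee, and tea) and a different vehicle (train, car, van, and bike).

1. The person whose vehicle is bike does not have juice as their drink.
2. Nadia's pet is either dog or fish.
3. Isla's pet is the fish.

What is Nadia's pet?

dog

With clues 1–2, cat and turtle are impossible for Nadia's pet.
With clues 1–3, fish is impossible for Nadia's pet.
That leaves dog.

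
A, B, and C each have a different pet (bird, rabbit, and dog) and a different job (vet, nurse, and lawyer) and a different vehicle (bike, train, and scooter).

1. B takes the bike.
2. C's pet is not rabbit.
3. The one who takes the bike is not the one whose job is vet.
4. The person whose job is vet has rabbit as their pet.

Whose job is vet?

A

With clues 1–3, B is impossible for the one with job vet.
With clues 1–4, C is impossible for the one with job vet.
That leaves A.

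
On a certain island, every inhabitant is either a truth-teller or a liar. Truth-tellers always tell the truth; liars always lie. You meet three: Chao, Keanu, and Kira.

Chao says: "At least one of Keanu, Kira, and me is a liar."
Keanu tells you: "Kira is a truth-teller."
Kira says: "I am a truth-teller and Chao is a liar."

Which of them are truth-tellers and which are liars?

Consider Chao. Suppose Chao is a liar.
Then Chao's own statement would have to be false, but it can't be — contradiction.
So Chao is a truth-teller.
With that fixed, Kira's statement is false, so Kira is a liar.
With that fixed, Keanu's statement is false, so Keanu is a liar.

Chao: truth-teller, Keanu: liar, Kira: liar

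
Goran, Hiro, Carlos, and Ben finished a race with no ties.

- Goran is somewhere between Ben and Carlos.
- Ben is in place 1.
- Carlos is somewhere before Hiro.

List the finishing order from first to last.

Ben, Goran, Carlos, Hiro

From clue 1: Goran is in {2,3}.
From clues 1–2: Ben → place 1.
From clues 1–3: Goran → place 2, Carlos → place 3, Hiro → place 4.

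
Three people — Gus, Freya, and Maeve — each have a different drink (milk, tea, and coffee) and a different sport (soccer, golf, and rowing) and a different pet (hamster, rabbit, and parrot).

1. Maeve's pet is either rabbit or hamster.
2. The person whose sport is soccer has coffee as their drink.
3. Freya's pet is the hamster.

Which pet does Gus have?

With clues 1–3, hamster and rabbit are impossible for Gus's pet.
That leaves parrot.

parrot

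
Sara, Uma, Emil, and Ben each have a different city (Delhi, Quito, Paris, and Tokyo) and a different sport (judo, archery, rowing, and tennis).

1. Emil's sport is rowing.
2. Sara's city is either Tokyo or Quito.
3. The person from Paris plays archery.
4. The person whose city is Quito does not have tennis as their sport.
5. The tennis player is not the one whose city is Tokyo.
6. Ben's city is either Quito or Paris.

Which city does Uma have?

Delhi

With clues 1–5, Quito and Tokyo are impossible for Uma's city.
With clues 1–6, Paris is impossible for Uma's city.
That leaves Delhi.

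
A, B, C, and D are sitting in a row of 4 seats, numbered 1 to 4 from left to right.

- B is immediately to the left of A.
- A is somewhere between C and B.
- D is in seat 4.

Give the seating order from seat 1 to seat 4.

B, A, C, D

From clue 1: A is in {2,3,4}.
From clues 1–2: A is in {2,3}.
From clues 1–3: B → seat 1, A → seat 2, C → seat 3, D → seat 4.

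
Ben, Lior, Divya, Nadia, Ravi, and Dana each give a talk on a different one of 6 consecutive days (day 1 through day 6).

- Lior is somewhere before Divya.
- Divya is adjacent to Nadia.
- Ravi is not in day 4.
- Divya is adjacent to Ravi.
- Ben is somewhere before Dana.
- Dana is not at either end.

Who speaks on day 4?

Nadia

With clues 1–3, Ravi is ruled out for day 4.
With clues 1–4, Ben, Dana, and Lior are ruled out for day 4.
With clues 1–6, Divya is ruled out for day 4.
So day 4 is Nadia.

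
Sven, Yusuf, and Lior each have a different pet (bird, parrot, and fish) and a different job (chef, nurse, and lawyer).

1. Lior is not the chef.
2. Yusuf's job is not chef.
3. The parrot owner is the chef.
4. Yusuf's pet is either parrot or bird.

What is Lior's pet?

With clues 1–3, parrot is impossible for Lior's pet.
With clues 1–4, bird is impossible for Lior's pet.
That leaves fish.

fish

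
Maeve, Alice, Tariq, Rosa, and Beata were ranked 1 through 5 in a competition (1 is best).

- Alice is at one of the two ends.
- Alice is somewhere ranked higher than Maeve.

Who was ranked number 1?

With clues 1–2, Beata, Maeve, Rosa, and Tariq are ruled out for rank 1.
So rank 1 is Alice.

Alice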